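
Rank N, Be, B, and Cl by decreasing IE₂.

IE_2 is the cost of taking one more electron from the +1 cation: N⁺ still has 4 valence electrons; Be⁺ still has 1 valence electron; B⁺ still has 2 valence electrons; Cl⁺ still has 6 valence electrons.
All are still removing valence electrons, so compare the +1 ions as you would atoms: IE_2 generally rises across a period (higher Z_eff) and falls down a group (larger shell), subject to the usual subshell exceptions.
Valence configurations: N⁺ [He]2s²2p², Be⁺ [He]2s¹, B⁺ [He]2s², Cl⁺ [Ne]3s²3p⁴.
Approximate IE_2 values (kJ/mol): N 2856, Be 1757, B 2427, Cl 2298.
Overall IE_2 order: Be < Cl < B < N.

N > B > Cl > Be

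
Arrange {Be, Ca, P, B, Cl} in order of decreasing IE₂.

B > Cl > P > Be > Ca

Consider each +1 ion: Be⁺ still has 1 valence electron; Ca⁺ still has 1 valence electron; P⁺ still has 4 valence electrons; B⁺ still has 2 valence electrons; Cl⁺ still has 6 valence electrons.
All are still removing valence electrons, so compare the +1 ions as you would atoms: IE_2 generally rises across a period (higher Z_eff) and falls down a group (larger shell), subject to the usual subshell exceptions.
Valence configurations: Be⁺ [He]2s¹, Ca⁺ [Ar]4s¹, P⁺ [Ne]3s²3p², B⁺ [He]2s², Cl⁺ [Ne]3s²3p⁴.
Tabulated IE_2 (kJ/mol): Be 1757, Ca 1145, P 1907, B 2427, Cl 2298.
Overall IE_2 order: Ca < Be < P < Cl < B.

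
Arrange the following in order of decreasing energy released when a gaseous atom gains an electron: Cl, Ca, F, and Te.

Cl > F > Te > Ca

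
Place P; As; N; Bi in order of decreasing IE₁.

N > P > As > Bi

First ionization energy rises across a period (greater Z_eff holds electrons more tightly) and falls down a group (valence electrons are farther from the nucleus).
All are in group 15, so first ionization energy increases up the group.
So from highest to lowest: N > P > As > Bi.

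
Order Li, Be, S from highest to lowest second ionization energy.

Li, S, Be

After 1 electron has been removed, what remains? Li⁺ is the bare [He] core; Be⁺ still has 1 valence electron; S⁺ still has 5 valence electrons.
Core electrons are held far more tightly than valence electrons, so Li tops the IE_2 order.
Valence configurations: Be⁺ [He]2s¹, S⁺ [Ne]3s²3p³.
The numbers (kJ/mol): Li 7298, Be 1757, S 2252.
Hence IE_2: Be < S < Li.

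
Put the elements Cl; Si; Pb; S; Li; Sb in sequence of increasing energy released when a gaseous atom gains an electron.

Pb < Li < Sb < Si < S < Cl

Li is in period 2, group 1; Si is in period 3, group 14; S is in period 3, group 16; Cl is in period 3, group 17; Sb is in period 5, group 15; Pb is in period 6, group 14.
Atoms with high Z_eff and room in the valence shell (especially the halogens) have the most exothermic electron affinities.
Neither a single period nor a single group — weigh both effects.
Li > Pb: the two effects oppose for this pair; the down-group effect wins (60 vs 35 kJ/mol).
Sb > Li: period and group pull opposite ways; the across-period shift dominates (103 vs 60 kJ/mol).
Si > Sb: period and group pull opposite ways; the down-group shift dominates (134 vs 103 kJ/mol).
S > Si: both are in period 3; the period trend gives S the larger value.
Cl > S: Cl lies to the right of S in period 3, so the across-period effect alone puts Cl higher.
For reference (kJ/mol): Li 60, Si 134, S 200, Cl 349, Sb 103, Pb 35.
So from lowest to highest: Pb < Li < Sb < Si < S < Cl.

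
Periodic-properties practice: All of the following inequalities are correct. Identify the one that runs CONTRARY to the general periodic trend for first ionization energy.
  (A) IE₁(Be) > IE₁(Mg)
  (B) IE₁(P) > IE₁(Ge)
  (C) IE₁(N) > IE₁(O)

The general trend: first ionization energy increases across a period and decreases down a group.
(A) Be (period 2, group 2) vs Mg (period 3, group 2): the stated order agrees with the simple trend.
(B) P (period 3, group 15) vs Ge (period 4, group 14): the stated order agrees with the simple trend.
(C) N (period 2, group 15) vs O (period 2, group 16): the stated order contradicts the simple trend.
The exception is (C): pairing an electron in O's 2p⁴ costs repulsion energy, so O ionizes more easily than half-filled N (2p³).

(C)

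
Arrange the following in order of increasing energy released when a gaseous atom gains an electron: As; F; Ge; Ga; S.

Ga, As, Ge, S, F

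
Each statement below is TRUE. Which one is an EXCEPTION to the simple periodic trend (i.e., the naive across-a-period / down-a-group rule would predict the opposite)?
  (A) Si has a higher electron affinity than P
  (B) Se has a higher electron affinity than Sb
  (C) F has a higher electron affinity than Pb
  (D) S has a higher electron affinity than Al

The general trend: electron affinity increases across a period and decreases down a group.
(A) Si (period 3, group 14) vs P (period 3, group 15): the stated order contradicts the simple trend.
(B) Se (period 4, group 16) vs Sb (period 5, group 15): the stated order agrees with the simple trend.
(C) F (period 2, group 17) vs Pb (period 6, group 14): the stated order agrees with the simple trend.
(D) S (period 3, group 16) vs Al (period 3, group 13): the stated order agrees with the simple trend.
The exception is (A): adding an electron to P's half-filled 3p³ is unfavourable, so Si (3p²) has the more exothermic EA.

(A)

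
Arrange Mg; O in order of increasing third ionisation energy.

O < Mg

Consider each +2 ion: Mg²⁺ is the bare [Ne] core; O²⁺ still has 4 valence electrons.
Pulling an electron out of a noble-gas core costs far more than removing a remaining valence electron, so Mg sits at the high end of IE_3.
Approximate IE_3 values (kJ/mol): Mg 7733, O 5300.
Hence IE_3: O < Mg.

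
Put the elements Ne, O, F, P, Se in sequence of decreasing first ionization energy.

Ne > F > O > P > Se

O is in period 2, group 16; F is in period 2, group 17; Ne is in period 2, group 18; P is in period 3, group 15; Se is in period 4, group 16.
Removing the outermost electron gets harder across a period and easier down a group.
These span different periods and groups, so the two trends combine.
P > Se: period and group pull opposite ways; the down-group shift dominates (1012 vs 941 kJ/mol).
O > P: relative to P, both the across-period and down-group shifts push O's first ionization energy up.
F > O: both are in period 2; the period trend gives F the larger value.
Ne > F: Ne lies to the right of F in period 2, so the across-period effect alone puts Ne higher.
Approximate values (kJ/mol): O 1314, F 1681, Ne 2081, P 1012, Se 941.
So from highest to lowest: Ne > F > O > P > Se.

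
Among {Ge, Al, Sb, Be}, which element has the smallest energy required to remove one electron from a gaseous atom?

Al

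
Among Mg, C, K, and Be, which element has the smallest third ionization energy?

K

Consider each +2 ion: Mg²⁺ is the bare [Ne] core; C²⁺ still has 2 valence electrons; K²⁺ is already 1 electron into the core; Be²⁺ is the bare [He] core.
Usually core removal costs more than valence removal, but here the competition is close: a tightly held n=2 valence electron can cost more to remove than an n=3 core electron, so the actual values have to decide it.
The numbers (kJ/mol): Mg 7733, C 4620, K 4420, Be 14849.
So the third ionization energies run K < C < Mg < Be.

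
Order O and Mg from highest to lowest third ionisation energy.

Mg, O

After 2 electrons have been removed, what remains? O²⁺ still has 4 valence electrons; Mg²⁺ is the bare [Ne] core.
Core electrons are held far more tightly than valence electrons, so Mg tops the IE_3 order.
The numbers (kJ/mol): O 5300, Mg 7733.
Hence IE_3: O < Mg.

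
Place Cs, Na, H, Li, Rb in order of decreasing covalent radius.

H is in period 1, group 1; Li is in period 2, group 1; Na is in period 3, group 1; Rb is in period 5, group 1; Cs is in period 6, group 1.
Radius decreases left→right (rising Z_eff, same n) and increases top→bottom (higher n).
All are in group 1, so atomic radius increases down the group.
So from largest to smallest: Cs > Rb > Na > Li > H.

Cs > Rb > Na > Li > H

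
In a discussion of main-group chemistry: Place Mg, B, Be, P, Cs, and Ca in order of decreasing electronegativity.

P > B > Be > Mg > Ca > Cs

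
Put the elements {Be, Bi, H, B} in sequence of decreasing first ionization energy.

H, Be, B, Bi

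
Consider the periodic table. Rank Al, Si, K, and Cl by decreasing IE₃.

The third ionization energy removes an electron from the +2 ion. For each element: Al²⁺ still has 1 valence electron; Si²⁺ still has 2 valence electrons; K²⁺ is already 1 electron into the core; Cl²⁺ still has 5 valence electrons.
Core electrons are held far more tightly than valence electrons, so K tops the IE_3 order.
Valence configurations: Al²⁺ [Ne]3s¹, Si²⁺ [Ne]3s², Cl²⁺ [Ne]3s²3p³.
Approximate IE_3 values (kJ/mol): Al 2745, Si 3232, K 4420, Cl 3822.
Putting it together, IE_3: Al < Si < Cl < K.

K > Cl > Si > Al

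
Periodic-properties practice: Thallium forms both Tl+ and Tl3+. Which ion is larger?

Both ions have Z = 81 protons, but Tl3+ has lost more electrons, so its remaining electrons feel a larger effective nuclear charge per electron and are pulled in more tightly.
Higher positive charge → smaller ion, so Tl+ > Tl3+.

Tl+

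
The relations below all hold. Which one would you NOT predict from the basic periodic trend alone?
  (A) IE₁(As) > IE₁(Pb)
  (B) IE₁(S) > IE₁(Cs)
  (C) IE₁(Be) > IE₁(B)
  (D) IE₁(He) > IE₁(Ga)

The general trend: first ionization energy increases across a period and decreases down a group.
(A) As (period 4, group 15) vs Pb (period 6, group 14): the stated order agrees with the simple trend.
(B) S (period 3, group 16) vs Cs (period 6, group 1): the stated order agrees with the simple trend.
(C) Be (period 2, group 2) vs B (period 2, group 13): the stated order contradicts the simple trend.
(D) He (period 1, group 18) vs Ga (period 4, group 13): the stated order agrees with the simple trend.
The exception is (C): removing B's lone 2p electron is easier than breaking Be's filled 2s².

(C)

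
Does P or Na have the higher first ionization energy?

Na is in period 3, group 1; P is in period 3, group 15.
Across a period the outer electron is held more tightly (higher IE₁); down a group it sits in a higher shell, more shielded, and comes off more easily.
All lie in period 3, so first ionization energy increases left to right.
So P has the higher first ionization energy (P > Na).

P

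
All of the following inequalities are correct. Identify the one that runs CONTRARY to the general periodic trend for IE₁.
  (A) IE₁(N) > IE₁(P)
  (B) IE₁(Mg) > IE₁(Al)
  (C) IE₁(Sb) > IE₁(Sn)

(B)

The general trend: IE₁ increases across a period and decreases down a group.
(A) N (period 2, group 15) vs P (period 3, group 15): the stated order agrees with the simple trend.
(B) Mg (period 3, group 2) vs Al (period 3, group 13): the stated order contradicts the simple trend.
(C) Sb (period 5, group 15) vs Sn (period 5, group 14): the stated order agrees with the simple trend.
The exception is (B): Al's single 3p electron is easier to remove than one from Mg's filled 3s².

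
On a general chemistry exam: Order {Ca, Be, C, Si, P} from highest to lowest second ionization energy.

C, P, Be, Si, Ca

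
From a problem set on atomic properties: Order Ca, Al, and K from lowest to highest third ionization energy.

After 2 electrons have been removed, what remains? Ca²⁺ is the bare [Ar] core; Al²⁺ still has 1 valence electron; K²⁺ is already 1 electron into the core.
Core electrons are held far more tightly than valence electrons, so K and Ca top the IE_3 order.
The numbers (kJ/mol): Ca 4912, Al 2745, K 4420.
Overall IE_3 order: Al < K < Ca.

Al < K < Ca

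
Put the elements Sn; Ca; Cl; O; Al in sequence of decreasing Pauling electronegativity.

O > Cl > Sn > Al > Ca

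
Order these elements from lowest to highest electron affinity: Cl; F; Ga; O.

Ga < O < F < Cl

O is in period 2, group 16; F is in period 2, group 17; Cl is in period 3, group 17; Ga is in period 4, group 13.
Atoms with high Z_eff and room in the valence shell (especially the halogens) have the most exothermic electron affinities.
Neither a single period nor a single group — weigh both effects.
O > Ga: relative to Ga, both the across-period and down-group shifts push O's electron affinity up.
F > O: both are in period 2; the period trend gives F the larger value.
Cl > F: this pair runs against the simple trend — see the exception note.
Note the exception: Cl has a higher electron affinity than F, contrary to the simple trend — F's small 2p subshell makes the incoming electron feel strong e⁻–e⁻ repulsion, so Cl actually releases more energy on gaining an electron.
For reference (kJ/mol): O 141, F 328, Cl 349, Ga 29.
So from lowest to highest: Ga < O < F < Cl.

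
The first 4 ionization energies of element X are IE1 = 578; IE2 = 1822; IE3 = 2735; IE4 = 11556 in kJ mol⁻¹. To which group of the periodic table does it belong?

Group 13

Look for the largest jump between consecutive ionization energies: IE4/IE3 ≈ 4.2, far larger than any earlier ratio.
That jump marks the point where a core electron is being removed. So the atom has 3 valence electrons.
A main-group element with 3 valence electrons is in group 13.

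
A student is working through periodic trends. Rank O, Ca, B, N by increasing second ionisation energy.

Ca < B < N < O

After 1 electron has been removed, what remains? O⁺ still has 5 valence electrons; Ca⁺ still has 1 valence electron; B⁺ still has 2 valence electrons; N⁺ still has 4 valence electrons.
All are still removing valence electrons, so compare the +1 ions as you would atoms: IE_2 generally rises across a period (higher Z_eff) and falls down a group (larger shell), subject to the usual subshell exceptions.
Valence configurations: O⁺ [He]2s²2p³, Ca⁺ [Ar]4s¹, B⁺ [He]2s², N⁺ [He]2s²2p².
Tabulated IE_2 (kJ/mol): O 3388, Ca 1145, B 2427, N 2856.
Putting it together, IE_2: Ca < B < N < O.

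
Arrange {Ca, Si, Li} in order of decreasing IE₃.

Consider each +2 ion: Ca²⁺ is the bare [Ar] core; Si²⁺ still has 2 valence electrons; Li²⁺ is already 1 electron into the core.
Pulling an electron out of a noble-gas core costs far more than removing a remaining valence electron, so Ca and Li sit at the high end of IE_3.
The numbers (kJ/mol): Ca 4912, Si 3232, Li 11815.
Putting it together, IE_3: Si < Ca < Li.

Li > Ca > Si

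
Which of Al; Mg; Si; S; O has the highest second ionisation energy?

O

IE_2 is the cost of taking one more electron from the +1 cation: Al⁺ still has 2 valence electrons; Mg⁺ still has 1 valence electron; Si⁺ still has 3 valence electrons; S⁺ still has 5 valence electrons; O⁺ still has 5 valence electrons.
All are still removing valence electrons, so compare the +1 ions as you would atoms: IE_2 generally rises across a period (higher Z_eff) and falls down a group (larger shell), subject to the usual subshell exceptions.
Valence configurations: Al⁺ [Ne]3s², Mg⁺ [Ne]3s¹, Si⁺ [Ne]3s²3p¹, S⁺ [Ne]3s²3p³, O⁺ [He]2s²2p³.
Si⁺ loses a lone 3p electron whereas Al⁺ must break into a filled 3s² pair, so IE_2(Al) > IE_2(Si) even though Si has the higher nuclear charge.
Tabulated IE_2 (kJ/mol): Al 1817, Mg 1451, Si 1577, S 2252, O 3388.
Hence IE_2: Mg < Si < Al < S < O.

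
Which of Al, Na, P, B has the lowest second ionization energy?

The second ionization energy removes an electron from the +1 ion. For each element: Al⁺ still has 2 valence electrons; Na⁺ is the bare [Ne] core; P⁺ still has 4 valence electrons; B⁺ still has 2 valence electrons.
Breaking into a closed-shell core is much more expensive than removing a leftover valence electron — Na has the largest IE_2 here.
Valence configurations: Al⁺ [Ne]3s², P⁺ [Ne]3s²3p², B⁺ [He]2s².
The numbers (kJ/mol): Al 1817, Na 4562, P 1907, B 2427.
So the second ionization energies run Al < P < B < Na.

Al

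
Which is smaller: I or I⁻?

I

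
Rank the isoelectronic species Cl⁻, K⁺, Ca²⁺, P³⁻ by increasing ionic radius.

Ca²⁺, K⁺, Cl⁻, P³⁻

All of these have 18 electrons, so size is governed by nuclear charge alone: the more protons, the stronger the pull on the same electron cloud, and the smaller the ion.
Nuclear charges: Ca²⁺ (Z=20), K⁺ (Z=19), Cl⁻ (Z=17), P³⁻ (Z=15).
Smallest to largest: Ca²⁺ < K⁺ < Cl⁻ < P³⁻.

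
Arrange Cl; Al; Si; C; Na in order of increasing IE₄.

The fourth ionization energy removes an electron from the +3 ion. For each element: Cl³⁺ still has 4 valence electrons; Al³⁺ is the bare [Ne] core; Si³⁺ still has 1 valence electron; C³⁺ still has 1 valence electron; Na³⁺ is already 2 electrons into the core.
Core electrons are held far more tightly than valence electrons, so Na and Al top the IE_4 order.
Valence configurations: Cl³⁺ [Ne]3s²3p², Si³⁺ [Ne]3s¹, C³⁺ [He]2s¹.
Approximate IE_4 values (kJ/mol): Cl 5159, Al 11577, Si 4356, C 6223, Na 9543.
Overall IE_4 order: Si < Cl < C < Na < Al.

Si, Cl, C, Na, Al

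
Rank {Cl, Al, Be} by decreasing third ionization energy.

IE_3 is the cost of taking one more electron from the +2 cation: Cl²⁺ still has 5 valence electrons; Al²⁺ still has 1 valence electron; Be²⁺ is the bare [He] core.
Core electrons are held far more tightly than valence electrons, so Be tops the IE_3 order.
Valence configurations: Cl²⁺ [Ne]3s²3p³, Al²⁺ [Ne]3s¹.
The numbers (kJ/mol): Cl 3822, Al 2745, Be 14849.
Putting it together, IE_3: Al < Cl < Be.

Be > Cl > Al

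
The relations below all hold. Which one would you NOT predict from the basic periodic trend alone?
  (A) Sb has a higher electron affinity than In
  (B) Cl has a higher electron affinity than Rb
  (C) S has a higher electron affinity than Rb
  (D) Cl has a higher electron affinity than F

(D)

The general trend: electron affinity increases across a period and decreases down a group.
(A) Sb (period 5, group 15) vs In (period 5, group 13): the stated order agrees with the simple trend.
(B) Cl (period 3, group 17) vs Rb (period 5, group 1): the stated order agrees with the simple trend.
(C) S (period 3, group 16) vs Rb (period 5, group 1): the stated order agrees with the simple trend.
(D) Cl (period 3, group 17) vs F (period 2, group 17): the stated order contradicts the simple trend.
The exception is (D): F's small 2p subshell makes the incoming electron feel strong e⁻–e⁻ repulsion, so Cl actually releases more energy on gaining an electron.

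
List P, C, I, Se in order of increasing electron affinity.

Atoms with high Z_eff and room in the valence shell (especially the halogens) have the most exothermic electron affinities.
A diagonal step moves right (one effect) and down (the opposite effect) at once.
C > P: period and group pull opposite ways; the down-group shift dominates (122 vs 72 kJ/mol).
Se > C: the two effects oppose for this pair; the across-period effect wins (195 vs 122 kJ/mol).
I > Se: period and group pull opposite ways; the across-period shift dominates (295 vs 195 kJ/mol).
Tabulated electron affinity (kJ/mol): C 122, P 72, Se 195, I 295.
So from lowest to highest: P < C < Se < I.

P < C < Se < I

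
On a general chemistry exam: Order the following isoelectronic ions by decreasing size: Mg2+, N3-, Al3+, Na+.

N3- > Na+ > Mg2+ > Al3+

All of these have 10 electrons, so size is governed by nuclear charge alone: the more protons, the stronger the pull on the same electron cloud, and the smaller the ion.
Nuclear charges: Al3+ (Z=13), Mg2+ (Z=12), Na+ (Z=11), N3- (Z=7).
Largest to smallest: N3- > Na+ > Mg2+ > Al3+.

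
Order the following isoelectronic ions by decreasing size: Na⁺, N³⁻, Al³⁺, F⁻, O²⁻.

All of these have 10 electrons, so size is governed by nuclear charge alone: the more protons, the stronger the pull on the same electron cloud, and the smaller the ion.
Nuclear charges: Al³⁺ (Z=13), Na⁺ (Z=11), F⁻ (Z=9), O²⁻ (Z=8), N³⁻ (Z=7).
Largest to smallest: N³⁻ > O²⁻ > F⁻ > Na⁺ > Al³⁺.

N³⁻ > O²⁻ > F⁻ > Na⁺ > Al³⁺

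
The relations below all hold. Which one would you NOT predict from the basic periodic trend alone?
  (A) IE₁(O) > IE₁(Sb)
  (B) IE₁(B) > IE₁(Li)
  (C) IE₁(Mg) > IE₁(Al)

(C)

The general trend: first ionization energy increases across a period and decreases down a group.
(A) O (period 2, group 16) vs Sb (period 5, group 15): the stated order agrees with the simple trend.
(B) B (period 2, group 13) vs Li (period 2, group 1): the stated order agrees with the simple trend.
(C) Mg (period 3, group 2) vs Al (period 3, group 13): the stated order contradicts the simple trend.
The exception is (C): Al's single 3p electron is easier to remove than one from Mg's filled 3s².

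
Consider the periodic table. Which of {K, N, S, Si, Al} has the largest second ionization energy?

K

After 1 electron has been removed, what remains? K⁺ is the bare [Ar] core; N⁺ still has 4 valence electrons; S⁺ still has 5 valence electrons; Si⁺ still has 3 valence electrons; Al⁺ still has 2 valence electrons.
Pulling an electron out of a noble-gas core costs far more than removing a remaining valence electron, so K sits at the high end of IE_2.
Valence configurations: N⁺ [He]2s²2p², S⁺ [Ne]3s²3p³, Si⁺ [Ne]3s²3p¹, Al⁺ [Ne]3s².
Si⁺ loses a lone 3p electron whereas Al⁺ must break into a filled 3s² pair, so IE_2(Al) > IE_2(Si) even though Si has the higher nuclear charge.
Tabulated IE_2 (kJ/mol): K 3052, N 2856, S 2252, Si 1577, Al 1817.
Hence IE_2: Si < Al < S < N < K.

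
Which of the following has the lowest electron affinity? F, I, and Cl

Adding an electron releases more energy for atoms nearer the top right (short of the noble gases).
All are in group 17; the group trend (electron affinity increases up the group) applies, with the exception below.
Note the exception: Cl has a higher electron affinity than F, contrary to the simple trend — F's small 2p subshell makes the incoming electron feel strong e⁻–e⁻ repulsion, so Cl actually releases more energy on gaining an electron.
Tabulated electron affinity (kJ/mol): F 328, Cl 349, I 295.
The lowest electron affinity among these belongs to I.

I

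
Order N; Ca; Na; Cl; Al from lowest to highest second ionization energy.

Ca < Al < Cl < N < Na

Consider each +1 ion: N⁺ still has 4 valence electrons; Ca⁺ still has 1 valence electron; Na⁺ is the bare [Ne] core; Cl⁺ still has 6 valence electrons; Al⁺ still has 2 valence electrons.
Pulling an electron out of a noble-gas core costs far more than removing a remaining valence electron, so Na sits at the high end of IE_2.
Valence configurations: N⁺ [He]2s²2p², Ca⁺ [Ar]4s¹, Cl⁺ [Ne]3s²3p⁴, Al⁺ [Ne]3s².
Tabulated IE_2 (kJ/mol): N 2856, Ca 1145, Na 4562, Cl 2298, Al 1817.
Hence IE_2: Ca < Al < Cl < N < Na.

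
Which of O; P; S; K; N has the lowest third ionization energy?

The third ionization energy removes an electron from the +2 ion. For each element: O²⁺ still has 4 valence electrons; P²⁺ still has 3 valence electrons; S²⁺ still has 4 valence electrons; K²⁺ is already 1 electron into the core; N²⁺ still has 3 valence electrons.
Usually core removal costs more than valence removal, but here the competition is close: a tightly held n=2 valence electron can cost more to remove than an n=3 core electron, so the actual values have to decide it.
Valence configurations: O²⁺ [He]2s²2p², P²⁺ [Ne]3s²3p¹, S²⁺ [Ne]3s²3p², N²⁺ [He]2s²2p¹.
Tabulated IE_3 (kJ/mol): O 5300, P 2914, S 3357, K 4420, N 4578.
Overall IE_3 order: P < S < K < N < O.

P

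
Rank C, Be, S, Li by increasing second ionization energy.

Be, S, C, Li

The second ionization energy removes an electron from the +1 ion. For each element: C⁺ still has 3 valence electrons; Be⁺ still has 1 valence electron; S⁺ still has 5 valence electrons; Li⁺ is the bare [He] core.
Pulling an electron out of a noble-gas core costs far more than removing a remaining valence electron, so Li sits at the high end of IE_2.
Valence configurations: C⁺ [He]2s²2p¹, Be⁺ [He]2s¹, S⁺ [Ne]3s²3p³.
Tabulated IE_2 (kJ/mol): C 2353, Be 1757, S 2252, Li 7298.
So the second ionization energies run Be < S < C < Li.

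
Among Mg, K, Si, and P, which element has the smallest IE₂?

IE_2 is the cost of taking one more electron from the +1 cation: Mg⁺ still has 1 valence electron; K⁺ is the bare [Ar] core; Si⁺ still has 3 valence electrons; P⁺ still has 4 valence electrons.
Breaking into a closed-shell core is much more expensive than removing a leftover valence electron — K has the largest IE_2 here.
Valence configurations: Mg⁺ [Ne]3s¹, Si⁺ [Ne]3s²3p¹, P⁺ [Ne]3s²3p².
Approximate IE_2 values (kJ/mol): Mg 1451, K 3052, Si 1577, P 1907.
Putting it together, IE_2: Mg < Si < P < K.

Mg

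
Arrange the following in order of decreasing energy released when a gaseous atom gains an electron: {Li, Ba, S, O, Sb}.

S, O, Sb, Li, Ba

Li is in period 2, group 1; O is in period 2, group 16; S is in period 3, group 16; Sb is in period 5, group 15; Ba is in period 6, group 2.
Electron affinity generally becomes more exothermic across a period toward the halogens and less exothermic down a group.
These span different periods and groups, so the two trends combine.
Li > Ba: the two effects oppose for this pair; the down-group effect wins (60 vs 14 kJ/mol).
Sb > Li: the two effects oppose for this pair; the across-period effect wins (103 vs 60 kJ/mol).
O > Sb: relative to Sb, both the across-period and down-group shifts push O's electron affinity up.
S > O: this pair runs against the simple trend — see the exception note.
Note the exception: S has a higher electron affinity than O, contrary to the simple trend — the compact 2p subshell of O repels the added electron more than S's larger 3p does.
Tabulated electron affinity (kJ/mol): Li 60, O 141, S 200, Sb 103, Ba 14.
So from highest to lowest: S > O > Sb > Li > Ba.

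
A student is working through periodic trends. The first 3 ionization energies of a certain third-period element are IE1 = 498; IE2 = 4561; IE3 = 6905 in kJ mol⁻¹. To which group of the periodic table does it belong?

Look for the largest jump between consecutive ionization energies: IE2/IE1 ≈ 9.2, far larger than any earlier ratio.
That jump marks the point where a core electron is being removed. So the atom has 1 valence electron.
A main-group element with 1 valence electron is in group 1.

Group 1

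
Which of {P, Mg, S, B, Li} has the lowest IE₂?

Mg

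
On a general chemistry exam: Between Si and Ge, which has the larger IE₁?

Si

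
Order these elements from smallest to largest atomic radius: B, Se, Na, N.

N < B < Se < Na

B is in period 2, group 13; N is in period 2, group 15; Na is in period 3, group 1; Se is in period 4, group 16.
Atomic radius shrinks across a period as nuclear charge pulls the same shell inward, and grows down a group as new shells are added.
Neither a single period nor a single group — weigh both effects.
B > N: B lies to the left of N in period 2, so the across-period effect alone puts B larger.
Se > B: period and group pull opposite ways; the down-group shift dominates (116 vs 85 pm).
Na > Se: the two effects oppose for this pair; the across-period effect wins (155 vs 116 pm).
For reference (pm): B 85, N 71, Na 155, Se 116.
So from smallest to largest: N < B < Se < Na.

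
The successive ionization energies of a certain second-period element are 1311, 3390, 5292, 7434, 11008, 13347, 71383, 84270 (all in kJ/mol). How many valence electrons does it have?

6

Look for the largest jump between consecutive ionization energies: IE7/IE6 ≈ 5.3, far larger than any earlier ratio.
That jump marks the point where a core electron is being removed. So the atom has 6 valence electrons.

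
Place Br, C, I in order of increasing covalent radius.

C is in period 2, group 14; Br is in period 4, group 17; I is in period 5, group 17.
Across a period the added protons contract the valence shell; down a group each new principal shell makes the atom larger.
Here both period and group differ, so the two effects have to be weighed against each other.
Br > C: the two effects oppose for this pair; the down-group effect wins (114 vs 75 pm).
I > Br: I sits below Br in group 17, so the down-group effect alone puts I larger.
For reference (pm): C 75, Br 114, I 133.
So from smallest to largest: C < Br < I.

C, Br, I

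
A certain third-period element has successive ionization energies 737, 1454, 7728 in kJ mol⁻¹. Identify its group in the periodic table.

Group 2

Look for the largest jump between consecutive ionization energies: IE3/IE2 ≈ 5.3, far larger than any earlier ratio.
That jump marks the point where a core electron is being removed. So the atom has 2 valence electrons.
A main-group element with 2 valence electrons is in group 2.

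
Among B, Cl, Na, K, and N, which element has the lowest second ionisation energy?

After 1 electron has been removed, what remains? B⁺ still has 2 valence electrons; Cl⁺ still has 6 valence electrons; Na⁺ is the bare [Ne] core; K⁺ is the bare [Ar] core; N⁺ still has 4 valence electrons.
Core electrons are held far more tightly than valence electrons, so K and Na top the IE_2 order.
Valence configurations: B⁺ [He]2s², Cl⁺ [Ne]3s²3p⁴, N⁺ [He]2s²2p².
Approximate IE_2 values (kJ/mol): B 2427, Cl 2298, Na 4562, K 3052, N 2856.
Hence IE_2: Cl < B < N < K < Na.

Cl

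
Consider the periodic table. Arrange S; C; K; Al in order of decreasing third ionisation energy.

C > K > S > Al

After 2 electrons have been removed, what remains? S²⁺ still has 4 valence electrons; C²⁺ still has 2 valence electrons; K²⁺ is already 1 electron into the core; Al²⁺ still has 1 valence electron.
Usually core removal costs more than valence removal, but here the competition is close: a tightly held n=2 valence electron can cost more to remove than an n=3 core electron, so the actual values have to decide it.
Valence configurations: S²⁺ [Ne]3s²3p², C²⁺ [He]2s², Al²⁺ [Ne]3s¹.
The numbers (kJ/mol): S 3357, C 4620, K 4420, Al 2745.
Hence IE_3: Al < S < K < C.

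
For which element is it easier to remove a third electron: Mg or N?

The third ionization energy removes an electron from the +2 ion. For each element: Mg²⁺ is the bare [Ne] core; N²⁺ still has 3 valence electrons.
Breaking into a closed-shell core is much more expensive than removing a leftover valence electron — Mg has the largest IE_3 here.
The numbers (kJ/mol): Mg 7733, N 4578.
Hence IE_3: N < Mg.

N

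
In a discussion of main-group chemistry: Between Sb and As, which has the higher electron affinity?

Sb

As is in period 4, group 15; Sb is in period 5, group 15.
Adding an electron releases more energy for atoms nearer the top right (short of the noble gases).
All are in group 15; the group trend (electron affinity increases up the group) applies, with the exception below.
Note the exception: Sb has a higher electron affinity than As, contrary to the simple trend — both are half-filled np³, but the pairing/repulsion penalty for the added electron shrinks as the p orbitals become larger and more diffuse down the group, and for Sb that outweighs the weaker nuclear attraction.
For reference (kJ/mol): As 78, Sb 103.
So Sb has the higher electron affinity (Sb > As).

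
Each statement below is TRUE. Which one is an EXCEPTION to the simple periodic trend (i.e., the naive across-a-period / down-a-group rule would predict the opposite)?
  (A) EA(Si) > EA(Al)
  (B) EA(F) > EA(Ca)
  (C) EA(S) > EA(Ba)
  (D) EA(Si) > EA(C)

The general trend: electron affinity increases across a period and decreases down a group.
(A) Si (period 3, group 14) vs Al (period 3, group 13): the stated order agrees with the simple trend.
(B) F (period 2, group 17) vs Ca (period 4, group 2): the stated order agrees with the simple trend.
(C) S (period 3, group 16) vs Ba (period 6, group 2): the stated order agrees with the simple trend.
(D) Si (period 3, group 14) vs C (period 2, group 14): the stated order contradicts the simple trend.
The exception is (D): Si's larger, more diffuse 3p orbitals accept an added electron slightly more readily than C's compact 2p.

(D)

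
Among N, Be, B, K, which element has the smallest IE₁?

K

Across a period the outer electron is held more tightly (higher IE₁); down a group it sits in a higher shell, more shielded, and comes off more easily.
Neither a single period nor a single group — weigh both effects.
B > K: both effects reinforce here, so B is clearly the higher of the two.
Be > B: this pair runs against the simple trend — see the exception note.
N > Be: N lies to the right of Be in period 2, so the across-period effect alone puts N higher.
Note the exception: Be has a higher first ionization energy than B, contrary to the simple trend — removing B's lone 2p electron is easier than breaking Be's filled 2s².
Tabulated first ionization energy (kJ/mol): Be 900, B 801, N 1402, K 419.
The smallest IE₁ among these belongs to K.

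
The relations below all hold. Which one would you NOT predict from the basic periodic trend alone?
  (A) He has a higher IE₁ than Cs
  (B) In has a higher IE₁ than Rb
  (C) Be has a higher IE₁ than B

(C)

The general trend: IE₁ increases across a period and decreases down a group.
(A) He (period 1, group 18) vs Cs (period 6, group 1): the stated order agrees with the simple trend.
(B) In (period 5, group 13) vs Rb (period 5, group 1): the stated order agrees with the simple trend.
(C) Be (period 2, group 2) vs B (period 2, group 13): the stated order contradicts the simple trend.
The exception is (C): removing B's lone 2p electron is easier than breaking Be's filled 2s².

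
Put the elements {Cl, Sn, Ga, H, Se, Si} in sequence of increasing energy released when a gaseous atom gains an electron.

H is in period 1, group 1; Si is in period 3, group 14; Cl is in period 3, group 17; Ga is in period 4, group 13; Se is in period 4, group 16; Sn is in period 5, group 14.
Adding an electron releases more energy for atoms nearer the top right (short of the noble gases).
Neither a single period nor a single group — weigh both effects.
H > Ga: the two effects oppose for this pair; the down-group effect wins (73 vs 29 kJ/mol).
Sn > H: the two effects oppose for this pair; the across-period effect wins (107 vs 73 kJ/mol).
Si > Sn: they share group 14; the group trend gives Si the larger value.
Se > Si: the two effects oppose for this pair; the across-period effect wins (195 vs 134 kJ/mol).
Cl > Se: relative to Se, both the across-period and down-group shifts push Cl's electron affinity up.
Tabulated electron affinity (kJ/mol): H 73, Si 134, Cl 349, Ga 29, Se 195, Sn 107.
So from lowest to highest: Ga < H < Sn < Si < Se < Cl.

Ga, H, Sn, Si, Se, Cl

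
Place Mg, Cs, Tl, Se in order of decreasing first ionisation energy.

Se > Mg > Tl > Cs

IE₁ increases left→right with effective nuclear charge and decreases top→bottom as the valence shell moves farther out.
Here both period and group differ, so the two effects have to be weighed against each other.
Tl > Cs: Tl lies to the right of Cs in period 6, so the across-period effect alone puts Tl higher.
Mg > Tl: period and group pull opposite ways; the down-group shift dominates (738 vs 589 kJ/mol).
Se > Mg: the two effects oppose for this pair; the across-period effect wins (941 vs 738 kJ/mol).
Approximate values (kJ/mol): Mg 738, Se 941, Cs 376, Tl 589.
So from highest to lowest: Se > Mg > Tl > Cs.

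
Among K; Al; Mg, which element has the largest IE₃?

Mg

After 2 electrons have been removed, what remains? K²⁺ is already 1 electron into the core; Al²⁺ still has 1 valence electron; Mg²⁺ is the bare [Ne] core.
Core electrons are held far more tightly than valence electrons, so K and Mg top the IE_3 order.
Approximate IE_3 values (kJ/mol): K 4420, Al 2745, Mg 7733.
Putting it together, IE_3: Al < K < Mg.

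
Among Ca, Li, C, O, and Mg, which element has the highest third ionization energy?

Li

Consider each +2 ion: Ca²⁺ is the bare [Ar] core; Li²⁺ is already 1 electron into the core; C²⁺ still has 2 valence electrons; O²⁺ still has 4 valence electrons; Mg²⁺ is the bare [Ne] core.
Usually core removal costs more than valence removal, but here the competition is close: a tightly held n=2 valence electron can cost more to remove than an n=3 core electron, so the actual values have to decide it.
Valence configurations: C²⁺ [He]2s², O²⁺ [He]2s²2p².
Approximate IE_3 values (kJ/mol): Ca 4912, Li 11815, C 4620, O 5300, Mg 7733.
Putting it together, IE_3: C < Ca < O < Mg < Li.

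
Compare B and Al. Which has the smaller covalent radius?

B

B is in period 2, group 13; Al is in period 3, group 13.
Across a period the added protons contract the valence shell; down a group each new principal shell makes the atom larger.
All are in group 13, so atomic radius increases down the group.
So B has the smaller covalent radius (B < Al).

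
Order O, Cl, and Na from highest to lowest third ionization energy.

IE_3 is the cost of taking one more electron from the +2 cation: O²⁺ still has 4 valence electrons; Cl²⁺ still has 5 valence electrons; Na²⁺ is already 1 electron into the core.
Breaking into a closed-shell core is much more expensive than removing a leftover valence electron — Na has the largest IE_3 here.
Valence configurations: O²⁺ [He]2s²2p², Cl²⁺ [Ne]3s²3p³.
Tabulated IE_3 (kJ/mol): O 5300, Cl 3822, Na 6910.
Putting it together, IE_3: Cl < O < Na.

Na, O, Cl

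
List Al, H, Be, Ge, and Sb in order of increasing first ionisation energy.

Al < Ge < Sb < Be < H

H is in period 1, group 1; Be is in period 2, group 2; Al is in period 3, group 13; Ge is in period 4, group 14; Sb is in period 5, group 15.
Removing the outermost electron gets harder across a period and easier down a group.
A diagonal step moves right (one effect) and down (the opposite effect) at once.
Ge > Al: period and group pull opposite ways; the across-period shift dominates (762 vs 578 kJ/mol).
Sb > Ge: the two effects oppose for this pair; the across-period effect wins (831 vs 762 kJ/mol).
Be > Sb: period and group pull opposite ways; the down-group shift dominates (900 vs 831 kJ/mol).
H > Be: period and group pull opposite ways; the down-group shift dominates (1312 vs 900 kJ/mol).
Approximate values (kJ/mol): H 1312, Be 900, Al 578, Ge 762, Sb 831.
So from lowest to highest: Al < Ge < Sb < Be < H.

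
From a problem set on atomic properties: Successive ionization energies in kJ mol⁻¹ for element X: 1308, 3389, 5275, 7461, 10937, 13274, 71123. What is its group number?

Group 16

Look for the largest jump between consecutive ionization energies: IE7/IE6 ≈ 5.4, far larger than any earlier ratio.
That jump marks the point where a core electron is being removed. So the atom has 6 valence electrons.
A main-group element with 6 valence electrons is in group 16.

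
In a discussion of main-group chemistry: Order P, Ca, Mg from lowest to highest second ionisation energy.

Ca, Mg, P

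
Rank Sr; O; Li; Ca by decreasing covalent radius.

Li is in period 2, group 1; O is in period 2, group 16; Ca is in period 4, group 2; Sr is in period 5, group 2.
Moving right in a period, electrons are added to the same shell under a stronger nuclear pull, so atoms get smaller; moving down, a new shell is opened and atoms get larger.
These span different periods and groups, so the two trends combine.
Li > O: both are in period 2; the period trend gives Li the larger value.
Ca > Li: the two effects oppose for this pair; the down-group effect wins (171 vs 133 pm).
Sr > Ca: Sr sits below Ca in group 2, so the down-group effect alone puts Sr larger.
For reference (pm): Li 133, O 63, Ca 171, Sr 185.
So from largest to smallest: Sr > Ca > Li > O.

Sr > Ca > Li > O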